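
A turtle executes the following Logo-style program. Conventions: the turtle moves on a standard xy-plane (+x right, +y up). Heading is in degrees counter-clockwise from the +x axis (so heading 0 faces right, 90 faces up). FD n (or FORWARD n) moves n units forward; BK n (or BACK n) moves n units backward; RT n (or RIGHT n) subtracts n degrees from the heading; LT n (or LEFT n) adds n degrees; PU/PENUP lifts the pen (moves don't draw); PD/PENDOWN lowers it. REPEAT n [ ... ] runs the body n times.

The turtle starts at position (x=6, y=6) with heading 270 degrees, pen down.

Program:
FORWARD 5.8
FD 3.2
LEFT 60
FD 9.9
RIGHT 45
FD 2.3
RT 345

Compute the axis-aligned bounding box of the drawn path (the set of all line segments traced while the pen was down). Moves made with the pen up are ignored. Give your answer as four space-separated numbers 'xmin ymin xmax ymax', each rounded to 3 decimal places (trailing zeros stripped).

Executing turtle program step by step:
Start: pos=(6,6), heading=270, pen down
FD 5.8: (6,6) -> (6,0.2) [heading=270, draw]
FD 3.2: (6,0.2) -> (6,-3) [heading=270, draw]
LT 60: heading 270 -> 330
FD 9.9: (6,-3) -> (14.574,-7.95) [heading=330, draw]
RT 45: heading 330 -> 285
FD 2.3: (14.574,-7.95) -> (15.169,-10.172) [heading=285, draw]
RT 345: heading 285 -> 300
Final: pos=(15.169,-10.172), heading=300, 4 segment(s) drawn

Segment endpoints: x in {6, 6, 6, 14.574, 15.169}, y in {-10.172, -7.95, -3, 0.2, 6}
xmin=6, ymin=-10.172, xmax=15.169, ymax=6

Answer: 6 -10.172 15.169 6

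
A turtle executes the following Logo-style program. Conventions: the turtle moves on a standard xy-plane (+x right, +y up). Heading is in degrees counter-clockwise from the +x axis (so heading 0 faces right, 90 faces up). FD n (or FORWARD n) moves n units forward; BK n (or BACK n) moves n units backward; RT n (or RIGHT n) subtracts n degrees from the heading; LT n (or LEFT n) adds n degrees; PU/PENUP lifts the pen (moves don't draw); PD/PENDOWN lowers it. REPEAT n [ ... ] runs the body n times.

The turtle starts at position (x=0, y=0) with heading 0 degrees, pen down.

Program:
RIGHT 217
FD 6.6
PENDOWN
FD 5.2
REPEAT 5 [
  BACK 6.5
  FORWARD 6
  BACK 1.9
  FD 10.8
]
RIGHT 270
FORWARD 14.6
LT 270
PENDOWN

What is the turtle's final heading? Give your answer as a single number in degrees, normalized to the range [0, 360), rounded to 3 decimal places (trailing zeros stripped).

Executing turtle program step by step:
Start: pos=(0,0), heading=0, pen down
RT 217: heading 0 -> 143
FD 6.6: (0,0) -> (-5.271,3.972) [heading=143, draw]
PD: pen down
FD 5.2: (-5.271,3.972) -> (-9.424,7.101) [heading=143, draw]
REPEAT 5 [
  -- iteration 1/5 --
  BK 6.5: (-9.424,7.101) -> (-4.233,3.19) [heading=143, draw]
  FD 6: (-4.233,3.19) -> (-9.025,6.801) [heading=143, draw]
  BK 1.9: (-9.025,6.801) -> (-7.507,5.657) [heading=143, draw]
  FD 10.8: (-7.507,5.657) -> (-16.132,12.157) [heading=143, draw]
  -- iteration 2/5 --
  BK 6.5: (-16.132,12.157) -> (-10.941,8.245) [heading=143, draw]
  FD 6: (-10.941,8.245) -> (-15.733,11.856) [heading=143, draw]
  BK 1.9: (-15.733,11.856) -> (-14.216,10.712) [heading=143, draw]
  FD 10.8: (-14.216,10.712) -> (-22.841,17.212) [heading=143, draw]
  -- iteration 3/5 --
  BK 6.5: (-22.841,17.212) -> (-17.65,13.3) [heading=143, draw]
  FD 6: (-17.65,13.3) -> (-22.442,16.911) [heading=143, draw]
  BK 1.9: (-22.442,16.911) -> (-20.924,15.768) [heading=143, draw]
  FD 10.8: (-20.924,15.768) -> (-29.55,22.267) [heading=143, draw]
  -- iteration 4/5 --
  BK 6.5: (-29.55,22.267) -> (-24.358,18.355) [heading=143, draw]
  FD 6: (-24.358,18.355) -> (-29.15,21.966) [heading=143, draw]
  BK 1.9: (-29.15,21.966) -> (-27.633,20.823) [heading=143, draw]
  FD 10.8: (-27.633,20.823) -> (-36.258,27.322) [heading=143, draw]
  -- iteration 5/5 --
  BK 6.5: (-36.258,27.322) -> (-31.067,23.411) [heading=143, draw]
  FD 6: (-31.067,23.411) -> (-35.859,27.021) [heading=143, draw]
  BK 1.9: (-35.859,27.021) -> (-34.341,25.878) [heading=143, draw]
  FD 10.8: (-34.341,25.878) -> (-42.967,32.378) [heading=143, draw]
]
RT 270: heading 143 -> 233
FD 14.6: (-42.967,32.378) -> (-51.753,20.718) [heading=233, draw]
LT 270: heading 233 -> 143
PD: pen down
Final: pos=(-51.753,20.718), heading=143, 23 segment(s) drawn

Answer: 143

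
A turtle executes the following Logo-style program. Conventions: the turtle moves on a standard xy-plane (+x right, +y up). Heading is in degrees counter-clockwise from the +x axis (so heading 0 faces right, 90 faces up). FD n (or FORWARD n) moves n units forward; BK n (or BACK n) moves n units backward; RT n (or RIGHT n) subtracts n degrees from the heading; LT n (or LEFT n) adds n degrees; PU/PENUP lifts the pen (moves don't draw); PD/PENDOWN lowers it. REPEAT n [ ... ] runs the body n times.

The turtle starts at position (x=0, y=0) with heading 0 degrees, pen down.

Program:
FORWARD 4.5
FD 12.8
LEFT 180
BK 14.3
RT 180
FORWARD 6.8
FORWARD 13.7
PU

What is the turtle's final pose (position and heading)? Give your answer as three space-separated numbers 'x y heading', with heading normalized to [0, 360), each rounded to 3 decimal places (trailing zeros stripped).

Executing turtle program step by step:
Start: pos=(0,0), heading=0, pen down
FD 4.5: (0,0) -> (4.5,0) [heading=0, draw]
FD 12.8: (4.5,0) -> (17.3,0) [heading=0, draw]
LT 180: heading 0 -> 180
BK 14.3: (17.3,0) -> (31.6,0) [heading=180, draw]
RT 180: heading 180 -> 0
FD 6.8: (31.6,0) -> (38.4,0) [heading=0, draw]
FD 13.7: (38.4,0) -> (52.1,0) [heading=0, draw]
PU: pen up
Final: pos=(52.1,0), heading=0, 5 segment(s) drawn

Answer: 52.1 0 0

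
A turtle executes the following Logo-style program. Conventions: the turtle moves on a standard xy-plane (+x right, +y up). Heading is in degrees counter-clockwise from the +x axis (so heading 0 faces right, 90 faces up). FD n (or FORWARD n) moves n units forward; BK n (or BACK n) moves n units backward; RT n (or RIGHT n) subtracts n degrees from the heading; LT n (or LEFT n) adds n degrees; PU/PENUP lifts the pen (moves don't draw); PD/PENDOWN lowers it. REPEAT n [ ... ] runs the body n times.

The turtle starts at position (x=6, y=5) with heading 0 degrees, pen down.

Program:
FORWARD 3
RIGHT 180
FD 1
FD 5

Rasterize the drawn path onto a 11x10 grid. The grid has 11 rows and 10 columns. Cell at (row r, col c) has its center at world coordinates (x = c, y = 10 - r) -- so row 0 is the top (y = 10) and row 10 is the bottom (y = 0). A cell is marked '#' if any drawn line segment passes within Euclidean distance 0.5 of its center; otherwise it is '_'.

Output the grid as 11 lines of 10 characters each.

Segment 0: (6,5) -> (9,5)
Segment 1: (9,5) -> (8,5)
Segment 2: (8,5) -> (3,5)

Answer: __________
__________
__________
__________
__________
___#######
__________
__________
__________
__________
__________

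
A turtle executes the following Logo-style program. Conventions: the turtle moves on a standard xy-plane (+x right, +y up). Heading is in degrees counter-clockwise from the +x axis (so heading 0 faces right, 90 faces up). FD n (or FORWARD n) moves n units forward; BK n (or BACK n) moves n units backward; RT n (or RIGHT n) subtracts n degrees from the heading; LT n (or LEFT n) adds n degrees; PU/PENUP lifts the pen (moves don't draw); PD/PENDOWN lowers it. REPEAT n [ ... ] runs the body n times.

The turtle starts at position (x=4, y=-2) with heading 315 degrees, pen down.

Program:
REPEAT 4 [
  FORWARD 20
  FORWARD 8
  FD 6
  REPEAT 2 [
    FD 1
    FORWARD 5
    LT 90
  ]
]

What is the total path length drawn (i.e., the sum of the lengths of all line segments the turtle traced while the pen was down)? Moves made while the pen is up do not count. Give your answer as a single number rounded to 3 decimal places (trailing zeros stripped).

Executing turtle program step by step:
Start: pos=(4,-2), heading=315, pen down
REPEAT 4 [
  -- iteration 1/4 --
  FD 20: (4,-2) -> (18.142,-16.142) [heading=315, draw]
  FD 8: (18.142,-16.142) -> (23.799,-21.799) [heading=315, draw]
  FD 6: (23.799,-21.799) -> (28.042,-26.042) [heading=315, draw]
  REPEAT 2 [
    -- iteration 1/2 --
    FD 1: (28.042,-26.042) -> (28.749,-26.749) [heading=315, draw]
    FD 5: (28.749,-26.749) -> (32.284,-30.284) [heading=315, draw]
    LT 90: heading 315 -> 45
    -- iteration 2/2 --
    FD 1: (32.284,-30.284) -> (32.991,-29.577) [heading=45, draw]
    FD 5: (32.991,-29.577) -> (36.527,-26.042) [heading=45, draw]
    LT 90: heading 45 -> 135
  ]
  -- iteration 2/4 --
  FD 20: (36.527,-26.042) -> (22.385,-11.899) [heading=135, draw]
  FD 8: (22.385,-11.899) -> (16.728,-6.243) [heading=135, draw]
  FD 6: (16.728,-6.243) -> (12.485,-2) [heading=135, draw]
  REPEAT 2 [
    -- iteration 1/2 --
    FD 1: (12.485,-2) -> (11.778,-1.293) [heading=135, draw]
    FD 5: (11.778,-1.293) -> (8.243,2.243) [heading=135, draw]
    LT 90: heading 135 -> 225
    -- iteration 2/2 --
    FD 1: (8.243,2.243) -> (7.536,1.536) [heading=225, draw]
    FD 5: (7.536,1.536) -> (4,-2) [heading=225, draw]
    LT 90: heading 225 -> 315
  ]
  -- iteration 3/4 --
  FD 20: (4,-2) -> (18.142,-16.142) [heading=315, draw]
  FD 8: (18.142,-16.142) -> (23.799,-21.799) [heading=315, draw]
  FD 6: (23.799,-21.799) -> (28.042,-26.042) [heading=315, draw]
  REPEAT 2 [
    -- iteration 1/2 --
    FD 1: (28.042,-26.042) -> (28.749,-26.749) [heading=315, draw]
    FD 5: (28.749,-26.749) -> (32.284,-30.284) [heading=315, draw]
    LT 90: heading 315 -> 45
    -- iteration 2/2 --
    FD 1: (32.284,-30.284) -> (32.991,-29.577) [heading=45, draw]
    FD 5: (32.991,-29.577) -> (36.527,-26.042) [heading=45, draw]
    LT 90: heading 45 -> 135
  ]
  -- iteration 4/4 --
  FD 20: (36.527,-26.042) -> (22.385,-11.899) [heading=135, draw]
  FD 8: (22.385,-11.899) -> (16.728,-6.243) [heading=135, draw]
  FD 6: (16.728,-6.243) -> (12.485,-2) [heading=135, draw]
  REPEAT 2 [
    -- iteration 1/2 --
    FD 1: (12.485,-2) -> (11.778,-1.293) [heading=135, draw]
    FD 5: (11.778,-1.293) -> (8.243,2.243) [heading=135, draw]
    LT 90: heading 135 -> 225
    -- iteration 2/2 --
    FD 1: (8.243,2.243) -> (7.536,1.536) [heading=225, draw]
    FD 5: (7.536,1.536) -> (4,-2) [heading=225, draw]
    LT 90: heading 225 -> 315
  ]
]
Final: pos=(4,-2), heading=315, 28 segment(s) drawn

Segment lengths:
  seg 1: (4,-2) -> (18.142,-16.142), length = 20
  seg 2: (18.142,-16.142) -> (23.799,-21.799), length = 8
  seg 3: (23.799,-21.799) -> (28.042,-26.042), length = 6
  seg 4: (28.042,-26.042) -> (28.749,-26.749), length = 1
  seg 5: (28.749,-26.749) -> (32.284,-30.284), length = 5
  seg 6: (32.284,-30.284) -> (32.991,-29.577), length = 1
  seg 7: (32.991,-29.577) -> (36.527,-26.042), length = 5
  seg 8: (36.527,-26.042) -> (22.385,-11.899), length = 20
  seg 9: (22.385,-11.899) -> (16.728,-6.243), length = 8
  seg 10: (16.728,-6.243) -> (12.485,-2), length = 6
  seg 11: (12.485,-2) -> (11.778,-1.293), length = 1
  seg 12: (11.778,-1.293) -> (8.243,2.243), length = 5
  seg 13: (8.243,2.243) -> (7.536,1.536), length = 1
  seg 14: (7.536,1.536) -> (4,-2), length = 5
  seg 15: (4,-2) -> (18.142,-16.142), length = 20
  seg 16: (18.142,-16.142) -> (23.799,-21.799), length = 8
  seg 17: (23.799,-21.799) -> (28.042,-26.042), length = 6
  seg 18: (28.042,-26.042) -> (28.749,-26.749), length = 1
  seg 19: (28.749,-26.749) -> (32.284,-30.284), length = 5
  seg 20: (32.284,-30.284) -> (32.991,-29.577), length = 1
  seg 21: (32.991,-29.577) -> (36.527,-26.042), length = 5
  seg 22: (36.527,-26.042) -> (22.385,-11.899), length = 20
  seg 23: (22.385,-11.899) -> (16.728,-6.243), length = 8
  seg 24: (16.728,-6.243) -> (12.485,-2), length = 6
  seg 25: (12.485,-2) -> (11.778,-1.293), length = 1
  seg 26: (11.778,-1.293) -> (8.243,2.243), length = 5
  seg 27: (8.243,2.243) -> (7.536,1.536), length = 1
  seg 28: (7.536,1.536) -> (4,-2), length = 5
Total = 184

Answer: 184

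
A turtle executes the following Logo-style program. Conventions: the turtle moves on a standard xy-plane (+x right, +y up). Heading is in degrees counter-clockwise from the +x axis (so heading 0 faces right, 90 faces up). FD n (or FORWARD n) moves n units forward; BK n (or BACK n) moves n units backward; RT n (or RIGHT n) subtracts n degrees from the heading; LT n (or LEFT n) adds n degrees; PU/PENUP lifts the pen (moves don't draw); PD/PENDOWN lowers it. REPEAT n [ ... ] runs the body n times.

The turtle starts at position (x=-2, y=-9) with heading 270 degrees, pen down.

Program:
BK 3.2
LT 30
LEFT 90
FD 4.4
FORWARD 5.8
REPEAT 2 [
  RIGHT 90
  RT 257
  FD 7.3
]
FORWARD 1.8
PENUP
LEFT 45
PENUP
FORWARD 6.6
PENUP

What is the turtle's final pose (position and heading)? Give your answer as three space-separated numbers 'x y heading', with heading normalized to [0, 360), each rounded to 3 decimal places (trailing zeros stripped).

Answer: 16.002 18.302 101

Derivation:
Executing turtle program step by step:
Start: pos=(-2,-9), heading=270, pen down
BK 3.2: (-2,-9) -> (-2,-5.8) [heading=270, draw]
LT 30: heading 270 -> 300
LT 90: heading 300 -> 30
FD 4.4: (-2,-5.8) -> (1.811,-3.6) [heading=30, draw]
FD 5.8: (1.811,-3.6) -> (6.833,-0.7) [heading=30, draw]
REPEAT 2 [
  -- iteration 1/2 --
  RT 90: heading 30 -> 300
  RT 257: heading 300 -> 43
  FD 7.3: (6.833,-0.7) -> (12.172,4.279) [heading=43, draw]
  -- iteration 2/2 --
  RT 90: heading 43 -> 313
  RT 257: heading 313 -> 56
  FD 7.3: (12.172,4.279) -> (16.254,10.331) [heading=56, draw]
]
FD 1.8: (16.254,10.331) -> (17.261,11.823) [heading=56, draw]
PU: pen up
LT 45: heading 56 -> 101
PU: pen up
FD 6.6: (17.261,11.823) -> (16.002,18.302) [heading=101, move]
PU: pen up
Final: pos=(16.002,18.302), heading=101, 6 segment(s) drawn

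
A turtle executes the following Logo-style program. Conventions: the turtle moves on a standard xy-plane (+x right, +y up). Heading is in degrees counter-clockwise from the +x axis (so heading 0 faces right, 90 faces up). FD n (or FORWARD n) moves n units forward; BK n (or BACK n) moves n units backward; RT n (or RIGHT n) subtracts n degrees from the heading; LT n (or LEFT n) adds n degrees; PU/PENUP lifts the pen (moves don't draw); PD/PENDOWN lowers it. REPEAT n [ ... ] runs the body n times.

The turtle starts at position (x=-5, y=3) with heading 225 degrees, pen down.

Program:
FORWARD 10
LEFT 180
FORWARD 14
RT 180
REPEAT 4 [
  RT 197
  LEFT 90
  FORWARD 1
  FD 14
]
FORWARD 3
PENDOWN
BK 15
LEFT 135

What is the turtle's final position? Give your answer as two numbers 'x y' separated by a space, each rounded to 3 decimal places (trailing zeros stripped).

Answer: 1.181 8.189

Derivation:
Executing turtle program step by step:
Start: pos=(-5,3), heading=225, pen down
FD 10: (-5,3) -> (-12.071,-4.071) [heading=225, draw]
LT 180: heading 225 -> 45
FD 14: (-12.071,-4.071) -> (-2.172,5.828) [heading=45, draw]
RT 180: heading 45 -> 225
REPEAT 4 [
  -- iteration 1/4 --
  RT 197: heading 225 -> 28
  LT 90: heading 28 -> 118
  FD 1: (-2.172,5.828) -> (-2.641,6.711) [heading=118, draw]
  FD 14: (-2.641,6.711) -> (-9.214,19.073) [heading=118, draw]
  -- iteration 2/4 --
  RT 197: heading 118 -> 281
  LT 90: heading 281 -> 11
  FD 1: (-9.214,19.073) -> (-8.232,19.263) [heading=11, draw]
  FD 14: (-8.232,19.263) -> (5.511,21.935) [heading=11, draw]
  -- iteration 3/4 --
  RT 197: heading 11 -> 174
  LT 90: heading 174 -> 264
  FD 1: (5.511,21.935) -> (5.406,20.94) [heading=264, draw]
  FD 14: (5.406,20.94) -> (3.943,7.017) [heading=264, draw]
  -- iteration 4/4 --
  RT 197: heading 264 -> 67
  LT 90: heading 67 -> 157
  FD 1: (3.943,7.017) -> (3.022,7.408) [heading=157, draw]
  FD 14: (3.022,7.408) -> (-9.865,12.878) [heading=157, draw]
]
FD 3: (-9.865,12.878) -> (-12.626,14.05) [heading=157, draw]
PD: pen down
BK 15: (-12.626,14.05) -> (1.181,8.189) [heading=157, draw]
LT 135: heading 157 -> 292
Final: pos=(1.181,8.189), heading=292, 12 segment(s) drawn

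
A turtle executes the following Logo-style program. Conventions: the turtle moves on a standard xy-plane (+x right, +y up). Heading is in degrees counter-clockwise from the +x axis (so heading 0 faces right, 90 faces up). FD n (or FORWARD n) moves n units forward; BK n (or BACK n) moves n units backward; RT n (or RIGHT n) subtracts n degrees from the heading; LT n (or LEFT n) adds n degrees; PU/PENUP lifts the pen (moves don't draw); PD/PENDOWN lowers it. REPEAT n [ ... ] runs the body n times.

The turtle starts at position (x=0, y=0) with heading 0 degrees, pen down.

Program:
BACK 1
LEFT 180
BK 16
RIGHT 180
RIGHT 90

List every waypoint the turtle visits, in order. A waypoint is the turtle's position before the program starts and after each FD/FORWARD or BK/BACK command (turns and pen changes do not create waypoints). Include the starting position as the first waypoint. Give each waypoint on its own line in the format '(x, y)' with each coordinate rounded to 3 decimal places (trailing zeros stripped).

Answer: (0, 0)
(-1, 0)
(15, 0)

Derivation:
Executing turtle program step by step:
Start: pos=(0,0), heading=0, pen down
BK 1: (0,0) -> (-1,0) [heading=0, draw]
LT 180: heading 0 -> 180
BK 16: (-1,0) -> (15,0) [heading=180, draw]
RT 180: heading 180 -> 0
RT 90: heading 0 -> 270
Final: pos=(15,0), heading=270, 2 segment(s) drawn
Waypoints (3 total):
(0, 0)
(-1, 0)
(15, 0)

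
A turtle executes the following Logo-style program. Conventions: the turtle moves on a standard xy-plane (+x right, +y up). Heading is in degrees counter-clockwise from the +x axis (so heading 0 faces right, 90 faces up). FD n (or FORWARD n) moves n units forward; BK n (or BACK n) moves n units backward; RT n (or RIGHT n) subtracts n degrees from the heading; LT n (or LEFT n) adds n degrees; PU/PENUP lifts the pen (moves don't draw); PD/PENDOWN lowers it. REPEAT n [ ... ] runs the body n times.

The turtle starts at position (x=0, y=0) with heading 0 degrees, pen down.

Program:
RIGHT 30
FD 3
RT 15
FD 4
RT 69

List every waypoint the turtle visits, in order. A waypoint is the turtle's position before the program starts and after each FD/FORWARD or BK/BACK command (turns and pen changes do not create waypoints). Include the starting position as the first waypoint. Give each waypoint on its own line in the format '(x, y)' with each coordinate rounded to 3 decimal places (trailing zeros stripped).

Answer: (0, 0)
(2.598, -1.5)
(5.427, -4.328)

Derivation:
Executing turtle program step by step:
Start: pos=(0,0), heading=0, pen down
RT 30: heading 0 -> 330
FD 3: (0,0) -> (2.598,-1.5) [heading=330, draw]
RT 15: heading 330 -> 315
FD 4: (2.598,-1.5) -> (5.427,-4.328) [heading=315, draw]
RT 69: heading 315 -> 246
Final: pos=(5.427,-4.328), heading=246, 2 segment(s) drawn
Waypoints (3 total):
(0, 0)
(2.598, -1.5)
(5.427, -4.328)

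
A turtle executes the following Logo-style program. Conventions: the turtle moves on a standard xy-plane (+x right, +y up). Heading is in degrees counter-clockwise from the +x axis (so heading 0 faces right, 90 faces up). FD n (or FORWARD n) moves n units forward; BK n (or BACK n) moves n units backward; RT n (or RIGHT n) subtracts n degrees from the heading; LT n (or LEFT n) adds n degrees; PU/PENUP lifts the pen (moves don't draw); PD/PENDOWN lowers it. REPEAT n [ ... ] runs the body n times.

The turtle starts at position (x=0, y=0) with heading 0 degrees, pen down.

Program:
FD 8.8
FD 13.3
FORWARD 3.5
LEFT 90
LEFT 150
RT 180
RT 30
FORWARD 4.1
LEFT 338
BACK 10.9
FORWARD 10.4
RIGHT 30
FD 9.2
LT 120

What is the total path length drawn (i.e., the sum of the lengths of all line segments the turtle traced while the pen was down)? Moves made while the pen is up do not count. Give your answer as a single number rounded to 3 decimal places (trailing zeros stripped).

Executing turtle program step by step:
Start: pos=(0,0), heading=0, pen down
FD 8.8: (0,0) -> (8.8,0) [heading=0, draw]
FD 13.3: (8.8,0) -> (22.1,0) [heading=0, draw]
FD 3.5: (22.1,0) -> (25.6,0) [heading=0, draw]
LT 90: heading 0 -> 90
LT 150: heading 90 -> 240
RT 180: heading 240 -> 60
RT 30: heading 60 -> 30
FD 4.1: (25.6,0) -> (29.151,2.05) [heading=30, draw]
LT 338: heading 30 -> 8
BK 10.9: (29.151,2.05) -> (18.357,0.533) [heading=8, draw]
FD 10.4: (18.357,0.533) -> (28.656,1.98) [heading=8, draw]
RT 30: heading 8 -> 338
FD 9.2: (28.656,1.98) -> (37.186,-1.466) [heading=338, draw]
LT 120: heading 338 -> 98
Final: pos=(37.186,-1.466), heading=98, 7 segment(s) drawn

Segment lengths:
  seg 1: (0,0) -> (8.8,0), length = 8.8
  seg 2: (8.8,0) -> (22.1,0), length = 13.3
  seg 3: (22.1,0) -> (25.6,0), length = 3.5
  seg 4: (25.6,0) -> (29.151,2.05), length = 4.1
  seg 5: (29.151,2.05) -> (18.357,0.533), length = 10.9
  seg 6: (18.357,0.533) -> (28.656,1.98), length = 10.4
  seg 7: (28.656,1.98) -> (37.186,-1.466), length = 9.2
Total = 60.2

Answer: 60.2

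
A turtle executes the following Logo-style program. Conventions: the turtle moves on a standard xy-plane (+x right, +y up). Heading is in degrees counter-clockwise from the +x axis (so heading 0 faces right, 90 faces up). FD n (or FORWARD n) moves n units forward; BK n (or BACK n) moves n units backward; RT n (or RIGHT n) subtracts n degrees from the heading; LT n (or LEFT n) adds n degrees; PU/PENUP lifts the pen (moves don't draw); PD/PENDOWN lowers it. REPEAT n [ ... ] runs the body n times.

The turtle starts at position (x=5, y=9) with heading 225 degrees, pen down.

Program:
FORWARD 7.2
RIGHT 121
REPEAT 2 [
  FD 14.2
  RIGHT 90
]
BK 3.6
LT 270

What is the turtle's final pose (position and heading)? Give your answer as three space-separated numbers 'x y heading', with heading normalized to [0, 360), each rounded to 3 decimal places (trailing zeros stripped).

Executing turtle program step by step:
Start: pos=(5,9), heading=225, pen down
FD 7.2: (5,9) -> (-0.091,3.909) [heading=225, draw]
RT 121: heading 225 -> 104
REPEAT 2 [
  -- iteration 1/2 --
  FD 14.2: (-0.091,3.909) -> (-3.526,17.687) [heading=104, draw]
  RT 90: heading 104 -> 14
  -- iteration 2/2 --
  FD 14.2: (-3.526,17.687) -> (10.252,21.122) [heading=14, draw]
  RT 90: heading 14 -> 284
]
BK 3.6: (10.252,21.122) -> (9.381,24.615) [heading=284, draw]
LT 270: heading 284 -> 194
Final: pos=(9.381,24.615), heading=194, 4 segment(s) drawn

Answer: 9.381 24.615 194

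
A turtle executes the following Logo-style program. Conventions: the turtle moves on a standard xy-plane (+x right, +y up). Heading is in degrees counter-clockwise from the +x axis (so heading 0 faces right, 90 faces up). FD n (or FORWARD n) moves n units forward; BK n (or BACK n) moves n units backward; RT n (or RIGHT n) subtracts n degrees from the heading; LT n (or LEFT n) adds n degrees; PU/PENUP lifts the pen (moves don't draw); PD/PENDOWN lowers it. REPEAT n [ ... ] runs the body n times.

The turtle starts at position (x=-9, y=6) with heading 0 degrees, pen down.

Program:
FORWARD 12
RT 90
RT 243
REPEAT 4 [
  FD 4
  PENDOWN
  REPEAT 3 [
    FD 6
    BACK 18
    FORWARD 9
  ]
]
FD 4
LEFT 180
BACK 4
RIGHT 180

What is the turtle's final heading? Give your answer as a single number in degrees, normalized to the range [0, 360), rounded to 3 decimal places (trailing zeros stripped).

Answer: 27

Derivation:
Executing turtle program step by step:
Start: pos=(-9,6), heading=0, pen down
FD 12: (-9,6) -> (3,6) [heading=0, draw]
RT 90: heading 0 -> 270
RT 243: heading 270 -> 27
REPEAT 4 [
  -- iteration 1/4 --
  FD 4: (3,6) -> (6.564,7.816) [heading=27, draw]
  PD: pen down
  REPEAT 3 [
    -- iteration 1/3 --
    FD 6: (6.564,7.816) -> (11.91,10.54) [heading=27, draw]
    BK 18: (11.91,10.54) -> (-4.128,2.368) [heading=27, draw]
    FD 9: (-4.128,2.368) -> (3.891,6.454) [heading=27, draw]
    -- iteration 2/3 --
    FD 6: (3.891,6.454) -> (9.237,9.178) [heading=27, draw]
    BK 18: (9.237,9.178) -> (-6.801,1.006) [heading=27, draw]
    FD 9: (-6.801,1.006) -> (1.218,5.092) [heading=27, draw]
    -- iteration 3/3 --
    FD 6: (1.218,5.092) -> (6.564,7.816) [heading=27, draw]
    BK 18: (6.564,7.816) -> (-9.474,-0.356) [heading=27, draw]
    FD 9: (-9.474,-0.356) -> (-1.455,3.73) [heading=27, draw]
  ]
  -- iteration 2/4 --
  FD 4: (-1.455,3.73) -> (2.109,5.546) [heading=27, draw]
  PD: pen down
  REPEAT 3 [
    -- iteration 1/3 --
    FD 6: (2.109,5.546) -> (7.455,8.27) [heading=27, draw]
    BK 18: (7.455,8.27) -> (-8.583,0.098) [heading=27, draw]
    FD 9: (-8.583,0.098) -> (-0.564,4.184) [heading=27, draw]
    -- iteration 2/3 --
    FD 6: (-0.564,4.184) -> (4.782,6.908) [heading=27, draw]
    BK 18: (4.782,6.908) -> (-11.256,-1.264) [heading=27, draw]
    FD 9: (-11.256,-1.264) -> (-3.237,2.822) [heading=27, draw]
    -- iteration 3/3 --
    FD 6: (-3.237,2.822) -> (2.109,5.546) [heading=27, draw]
    BK 18: (2.109,5.546) -> (-13.929,-2.626) [heading=27, draw]
    FD 9: (-13.929,-2.626) -> (-5.91,1.46) [heading=27, draw]
  ]
  -- iteration 3/4 --
  FD 4: (-5.91,1.46) -> (-2.346,3.276) [heading=27, draw]
  PD: pen down
  REPEAT 3 [
    -- iteration 1/3 --
    FD 6: (-2.346,3.276) -> (3,6) [heading=27, draw]
    BK 18: (3,6) -> (-13.038,-2.172) [heading=27, draw]
    FD 9: (-13.038,-2.172) -> (-5.019,1.914) [heading=27, draw]
    -- iteration 2/3 --
    FD 6: (-5.019,1.914) -> (0.327,4.638) [heading=27, draw]
    BK 18: (0.327,4.638) -> (-15.711,-3.534) [heading=27, draw]
    FD 9: (-15.711,-3.534) -> (-7.692,0.552) [heading=27, draw]
    -- iteration 3/3 --
    FD 6: (-7.692,0.552) -> (-2.346,3.276) [heading=27, draw]
    BK 18: (-2.346,3.276) -> (-18.384,-4.896) [heading=27, draw]
    FD 9: (-18.384,-4.896) -> (-10.365,-0.81) [heading=27, draw]
  ]
  -- iteration 4/4 --
  FD 4: (-10.365,-0.81) -> (-6.801,1.006) [heading=27, draw]
  PD: pen down
  REPEAT 3 [
    -- iteration 1/3 --
    FD 6: (-6.801,1.006) -> (-1.455,3.73) [heading=27, draw]
    BK 18: (-1.455,3.73) -> (-17.493,-4.442) [heading=27, draw]
    FD 9: (-17.493,-4.442) -> (-9.474,-0.356) [heading=27, draw]
    -- iteration 2/3 --
    FD 6: (-9.474,-0.356) -> (-4.128,2.368) [heading=27, draw]
    BK 18: (-4.128,2.368) -> (-20.166,-5.804) [heading=27, draw]
    FD 9: (-20.166,-5.804) -> (-12.147,-1.718) [heading=27, draw]
    -- iteration 3/3 --
    FD 6: (-12.147,-1.718) -> (-6.801,1.006) [heading=27, draw]
    BK 18: (-6.801,1.006) -> (-22.839,-7.166) [heading=27, draw]
    FD 9: (-22.839,-7.166) -> (-14.82,-3.08) [heading=27, draw]
  ]
]
FD 4: (-14.82,-3.08) -> (-11.256,-1.264) [heading=27, draw]
LT 180: heading 27 -> 207
BK 4: (-11.256,-1.264) -> (-7.692,0.552) [heading=207, draw]
RT 180: heading 207 -> 27
Final: pos=(-7.692,0.552), heading=27, 43 segment(s) drawn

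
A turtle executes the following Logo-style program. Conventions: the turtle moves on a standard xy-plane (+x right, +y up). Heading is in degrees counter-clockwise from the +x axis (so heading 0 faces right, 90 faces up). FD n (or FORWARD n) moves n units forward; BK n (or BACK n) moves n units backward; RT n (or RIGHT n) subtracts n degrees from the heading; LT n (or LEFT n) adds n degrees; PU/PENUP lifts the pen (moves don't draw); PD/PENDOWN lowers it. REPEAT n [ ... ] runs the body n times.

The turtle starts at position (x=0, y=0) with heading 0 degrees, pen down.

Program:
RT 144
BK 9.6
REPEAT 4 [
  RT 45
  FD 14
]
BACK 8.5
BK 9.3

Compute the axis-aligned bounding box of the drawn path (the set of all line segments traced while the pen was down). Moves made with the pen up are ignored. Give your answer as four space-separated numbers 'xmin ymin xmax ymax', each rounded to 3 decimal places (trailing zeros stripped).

Executing turtle program step by step:
Start: pos=(0,0), heading=0, pen down
RT 144: heading 0 -> 216
BK 9.6: (0,0) -> (7.767,5.643) [heading=216, draw]
REPEAT 4 [
  -- iteration 1/4 --
  RT 45: heading 216 -> 171
  FD 14: (7.767,5.643) -> (-6.061,7.833) [heading=171, draw]
  -- iteration 2/4 --
  RT 45: heading 171 -> 126
  FD 14: (-6.061,7.833) -> (-14.29,19.159) [heading=126, draw]
  -- iteration 3/4 --
  RT 45: heading 126 -> 81
  FD 14: (-14.29,19.159) -> (-12.1,32.987) [heading=81, draw]
  -- iteration 4/4 --
  RT 45: heading 81 -> 36
  FD 14: (-12.1,32.987) -> (-0.774,41.216) [heading=36, draw]
]
BK 8.5: (-0.774,41.216) -> (-7.65,36.22) [heading=36, draw]
BK 9.3: (-7.65,36.22) -> (-15.174,30.753) [heading=36, draw]
Final: pos=(-15.174,30.753), heading=36, 7 segment(s) drawn

Segment endpoints: x in {-15.174, -14.29, -12.1, -7.65, -6.061, -0.774, 0, 7.767}, y in {0, 5.643, 7.833, 19.159, 30.753, 32.987, 36.22, 41.216}
xmin=-15.174, ymin=0, xmax=7.767, ymax=41.216

Answer: -15.174 0 7.767 41.216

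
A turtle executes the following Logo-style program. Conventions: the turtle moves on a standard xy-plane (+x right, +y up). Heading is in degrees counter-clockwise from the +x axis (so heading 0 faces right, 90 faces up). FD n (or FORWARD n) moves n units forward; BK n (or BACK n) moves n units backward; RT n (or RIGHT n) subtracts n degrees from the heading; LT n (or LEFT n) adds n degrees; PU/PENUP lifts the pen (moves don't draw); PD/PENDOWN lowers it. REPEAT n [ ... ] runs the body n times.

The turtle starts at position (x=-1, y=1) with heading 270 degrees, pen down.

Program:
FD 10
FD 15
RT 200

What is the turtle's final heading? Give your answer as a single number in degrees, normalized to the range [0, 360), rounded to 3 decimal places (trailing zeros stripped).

Executing turtle program step by step:
Start: pos=(-1,1), heading=270, pen down
FD 10: (-1,1) -> (-1,-9) [heading=270, draw]
FD 15: (-1,-9) -> (-1,-24) [heading=270, draw]
RT 200: heading 270 -> 70
Final: pos=(-1,-24), heading=70, 2 segment(s) drawn

Answer: 70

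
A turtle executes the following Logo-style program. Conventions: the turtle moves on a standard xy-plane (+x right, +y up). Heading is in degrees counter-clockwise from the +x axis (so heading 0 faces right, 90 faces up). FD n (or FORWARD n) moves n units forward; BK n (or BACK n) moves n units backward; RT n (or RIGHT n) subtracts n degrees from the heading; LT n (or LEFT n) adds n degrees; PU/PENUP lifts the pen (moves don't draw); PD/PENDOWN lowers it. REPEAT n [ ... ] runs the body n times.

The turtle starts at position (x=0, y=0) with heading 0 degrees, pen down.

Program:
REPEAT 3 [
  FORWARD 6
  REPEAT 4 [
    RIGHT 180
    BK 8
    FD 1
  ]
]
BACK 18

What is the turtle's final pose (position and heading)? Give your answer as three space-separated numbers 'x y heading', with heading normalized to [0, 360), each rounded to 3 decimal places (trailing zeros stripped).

Answer: 0 0 0

Derivation:
Executing turtle program step by step:
Start: pos=(0,0), heading=0, pen down
REPEAT 3 [
  -- iteration 1/3 --
  FD 6: (0,0) -> (6,0) [heading=0, draw]
  REPEAT 4 [
    -- iteration 1/4 --
    RT 180: heading 0 -> 180
    BK 8: (6,0) -> (14,0) [heading=180, draw]
    FD 1: (14,0) -> (13,0) [heading=180, draw]
    -- iteration 2/4 --
    RT 180: heading 180 -> 0
    BK 8: (13,0) -> (5,0) [heading=0, draw]
    FD 1: (5,0) -> (6,0) [heading=0, draw]
    -- iteration 3/4 --
    RT 180: heading 0 -> 180
    BK 8: (6,0) -> (14,0) [heading=180, draw]
    FD 1: (14,0) -> (13,0) [heading=180, draw]
    -- iteration 4/4 --
    RT 180: heading 180 -> 0
    BK 8: (13,0) -> (5,0) [heading=0, draw]
    FD 1: (5,0) -> (6,0) [heading=0, draw]
  ]
  -- iteration 2/3 --
  FD 6: (6,0) -> (12,0) [heading=0, draw]
  REPEAT 4 [
    -- iteration 1/4 --
    RT 180: heading 0 -> 180
    BK 8: (12,0) -> (20,0) [heading=180, draw]
    FD 1: (20,0) -> (19,0) [heading=180, draw]
    -- iteration 2/4 --
    RT 180: heading 180 -> 0
    BK 8: (19,0) -> (11,0) [heading=0, draw]
    FD 1: (11,0) -> (12,0) [heading=0, draw]
    -- iteration 3/4 --
    RT 180: heading 0 -> 180
    BK 8: (12,0) -> (20,0) [heading=180, draw]
    FD 1: (20,0) -> (19,0) [heading=180, draw]
    -- iteration 4/4 --
    RT 180: heading 180 -> 0
    BK 8: (19,0) -> (11,0) [heading=0, draw]
    FD 1: (11,0) -> (12,0) [heading=0, draw]
  ]
  -- iteration 3/3 --
  FD 6: (12,0) -> (18,0) [heading=0, draw]
  REPEAT 4 [
    -- iteration 1/4 --
    RT 180: heading 0 -> 180
    BK 8: (18,0) -> (26,0) [heading=180, draw]
    FD 1: (26,0) -> (25,0) [heading=180, draw]
    -- iteration 2/4 --
    RT 180: heading 180 -> 0
    BK 8: (25,0) -> (17,0) [heading=0, draw]
    FD 1: (17,0) -> (18,0) [heading=0, draw]
    -- iteration 3/4 --
    RT 180: heading 0 -> 180
    BK 8: (18,0) -> (26,0) [heading=180, draw]
    FD 1: (26,0) -> (25,0) [heading=180, draw]
    -- iteration 4/4 --
    RT 180: heading 180 -> 0
    BK 8: (25,0) -> (17,0) [heading=0, draw]
    FD 1: (17,0) -> (18,0) [heading=0, draw]
  ]
]
BK 18: (18,0) -> (0,0) [heading=0, draw]
Final: pos=(0,0), heading=0, 28 segment(s) drawn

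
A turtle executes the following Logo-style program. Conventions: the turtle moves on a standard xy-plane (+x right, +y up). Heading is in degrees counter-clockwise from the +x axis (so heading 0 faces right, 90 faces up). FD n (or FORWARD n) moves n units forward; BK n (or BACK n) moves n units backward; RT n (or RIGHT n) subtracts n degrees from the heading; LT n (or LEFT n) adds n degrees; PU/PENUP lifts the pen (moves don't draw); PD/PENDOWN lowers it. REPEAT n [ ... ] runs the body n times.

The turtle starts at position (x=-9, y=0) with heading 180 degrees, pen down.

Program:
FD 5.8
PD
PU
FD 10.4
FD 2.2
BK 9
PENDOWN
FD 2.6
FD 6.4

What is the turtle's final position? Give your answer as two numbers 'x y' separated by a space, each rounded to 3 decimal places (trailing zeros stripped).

Answer: -27.4 0

Derivation:
Executing turtle program step by step:
Start: pos=(-9,0), heading=180, pen down
FD 5.8: (-9,0) -> (-14.8,0) [heading=180, draw]
PD: pen down
PU: pen up
FD 10.4: (-14.8,0) -> (-25.2,0) [heading=180, move]
FD 2.2: (-25.2,0) -> (-27.4,0) [heading=180, move]
BK 9: (-27.4,0) -> (-18.4,0) [heading=180, move]
PD: pen down
FD 2.6: (-18.4,0) -> (-21,0) [heading=180, draw]
FD 6.4: (-21,0) -> (-27.4,0) [heading=180, draw]
Final: pos=(-27.4,0), heading=180, 3 segment(s) drawn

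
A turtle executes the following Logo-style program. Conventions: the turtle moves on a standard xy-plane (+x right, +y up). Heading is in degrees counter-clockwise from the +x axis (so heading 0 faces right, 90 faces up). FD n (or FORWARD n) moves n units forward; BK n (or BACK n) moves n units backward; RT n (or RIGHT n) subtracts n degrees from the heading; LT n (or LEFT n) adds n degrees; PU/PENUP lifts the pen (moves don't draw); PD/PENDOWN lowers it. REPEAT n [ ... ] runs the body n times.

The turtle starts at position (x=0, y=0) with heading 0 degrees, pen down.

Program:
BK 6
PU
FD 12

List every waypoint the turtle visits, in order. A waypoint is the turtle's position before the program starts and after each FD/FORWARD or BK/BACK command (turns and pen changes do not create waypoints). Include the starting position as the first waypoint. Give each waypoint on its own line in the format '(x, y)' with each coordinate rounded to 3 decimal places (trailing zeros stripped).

Executing turtle program step by step:
Start: pos=(0,0), heading=0, pen down
BK 6: (0,0) -> (-6,0) [heading=0, draw]
PU: pen up
FD 12: (-6,0) -> (6,0) [heading=0, move]
Final: pos=(6,0), heading=0, 1 segment(s) drawn
Waypoints (3 total):
(0, 0)
(-6, 0)
(6, 0)

Answer: (0, 0)
(-6, 0)
(6, 0)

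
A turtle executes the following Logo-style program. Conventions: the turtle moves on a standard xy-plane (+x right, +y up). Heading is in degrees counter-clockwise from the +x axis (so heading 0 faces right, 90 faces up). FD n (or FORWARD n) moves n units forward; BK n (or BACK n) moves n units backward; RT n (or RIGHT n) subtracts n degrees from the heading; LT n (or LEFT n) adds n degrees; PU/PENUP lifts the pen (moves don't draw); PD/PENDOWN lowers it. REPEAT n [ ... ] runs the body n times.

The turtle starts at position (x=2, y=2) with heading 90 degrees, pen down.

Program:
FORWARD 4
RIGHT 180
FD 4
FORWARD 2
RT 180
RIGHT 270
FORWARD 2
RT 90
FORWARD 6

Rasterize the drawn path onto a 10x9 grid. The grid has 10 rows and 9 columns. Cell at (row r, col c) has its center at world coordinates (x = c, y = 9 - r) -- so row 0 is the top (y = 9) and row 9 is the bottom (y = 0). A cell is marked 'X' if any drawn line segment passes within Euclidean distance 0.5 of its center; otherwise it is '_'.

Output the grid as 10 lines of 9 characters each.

Answer: _________
_________
_________
X_X______
X_X______
X_X______
X_X______
X_X______
X_X______
XXX______

Derivation:
Segment 0: (2,2) -> (2,6)
Segment 1: (2,6) -> (2,2)
Segment 2: (2,2) -> (2,0)
Segment 3: (2,0) -> (0,-0)
Segment 4: (0,-0) -> (-0,6)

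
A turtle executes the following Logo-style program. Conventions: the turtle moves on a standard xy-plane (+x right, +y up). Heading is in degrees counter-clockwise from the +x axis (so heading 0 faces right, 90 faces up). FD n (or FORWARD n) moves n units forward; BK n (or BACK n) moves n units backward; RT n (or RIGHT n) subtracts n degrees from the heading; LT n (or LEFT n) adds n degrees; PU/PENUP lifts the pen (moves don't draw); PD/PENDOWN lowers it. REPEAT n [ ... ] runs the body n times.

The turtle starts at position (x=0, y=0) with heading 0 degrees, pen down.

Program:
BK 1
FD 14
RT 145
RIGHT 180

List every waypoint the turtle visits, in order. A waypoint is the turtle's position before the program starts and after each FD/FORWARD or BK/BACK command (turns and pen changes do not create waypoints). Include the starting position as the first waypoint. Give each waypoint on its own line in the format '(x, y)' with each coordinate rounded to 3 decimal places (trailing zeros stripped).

Executing turtle program step by step:
Start: pos=(0,0), heading=0, pen down
BK 1: (0,0) -> (-1,0) [heading=0, draw]
FD 14: (-1,0) -> (13,0) [heading=0, draw]
RT 145: heading 0 -> 215
RT 180: heading 215 -> 35
Final: pos=(13,0), heading=35, 2 segment(s) drawn
Waypoints (3 total):
(0, 0)
(-1, 0)
(13, 0)

Answer: (0, 0)
(-1, 0)
(13, 0)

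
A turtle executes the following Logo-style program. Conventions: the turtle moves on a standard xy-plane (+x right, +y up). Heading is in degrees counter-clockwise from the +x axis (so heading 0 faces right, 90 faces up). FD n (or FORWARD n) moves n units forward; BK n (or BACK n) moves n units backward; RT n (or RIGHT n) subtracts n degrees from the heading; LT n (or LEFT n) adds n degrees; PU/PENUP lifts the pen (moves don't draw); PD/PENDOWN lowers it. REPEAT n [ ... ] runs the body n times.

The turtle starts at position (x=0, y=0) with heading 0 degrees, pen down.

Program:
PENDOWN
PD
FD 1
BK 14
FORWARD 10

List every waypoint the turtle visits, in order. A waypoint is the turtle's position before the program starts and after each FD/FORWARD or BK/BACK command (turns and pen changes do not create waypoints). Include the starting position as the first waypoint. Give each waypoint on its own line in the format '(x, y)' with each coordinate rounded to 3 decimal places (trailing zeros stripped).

Answer: (0, 0)
(1, 0)
(-13, 0)
(-3, 0)

Derivation:
Executing turtle program step by step:
Start: pos=(0,0), heading=0, pen down
PD: pen down
PD: pen down
FD 1: (0,0) -> (1,0) [heading=0, draw]
BK 14: (1,0) -> (-13,0) [heading=0, draw]
FD 10: (-13,0) -> (-3,0) [heading=0, draw]
Final: pos=(-3,0), heading=0, 3 segment(s) drawn
Waypoints (4 total):
(0, 0)
(1, 0)
(-13, 0)
(-3, 0)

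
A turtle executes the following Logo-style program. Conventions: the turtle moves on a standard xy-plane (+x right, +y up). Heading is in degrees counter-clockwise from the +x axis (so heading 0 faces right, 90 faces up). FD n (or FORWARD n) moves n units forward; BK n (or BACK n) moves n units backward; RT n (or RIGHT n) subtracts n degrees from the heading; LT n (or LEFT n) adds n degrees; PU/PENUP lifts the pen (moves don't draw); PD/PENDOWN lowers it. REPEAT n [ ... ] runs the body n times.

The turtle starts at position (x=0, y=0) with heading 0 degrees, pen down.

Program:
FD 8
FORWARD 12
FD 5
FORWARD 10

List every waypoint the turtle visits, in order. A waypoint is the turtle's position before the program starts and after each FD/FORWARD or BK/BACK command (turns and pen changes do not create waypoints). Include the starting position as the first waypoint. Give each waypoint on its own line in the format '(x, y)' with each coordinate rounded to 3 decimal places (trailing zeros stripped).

Answer: (0, 0)
(8, 0)
(20, 0)
(25, 0)
(35, 0)

Derivation:
Executing turtle program step by step:
Start: pos=(0,0), heading=0, pen down
FD 8: (0,0) -> (8,0) [heading=0, draw]
FD 12: (8,0) -> (20,0) [heading=0, draw]
FD 5: (20,0) -> (25,0) [heading=0, draw]
FD 10: (25,0) -> (35,0) [heading=0, draw]
Final: pos=(35,0), heading=0, 4 segment(s) drawn
Waypoints (5 total):
(0, 0)
(8, 0)
(20, 0)
(25, 0)
(35, 0)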